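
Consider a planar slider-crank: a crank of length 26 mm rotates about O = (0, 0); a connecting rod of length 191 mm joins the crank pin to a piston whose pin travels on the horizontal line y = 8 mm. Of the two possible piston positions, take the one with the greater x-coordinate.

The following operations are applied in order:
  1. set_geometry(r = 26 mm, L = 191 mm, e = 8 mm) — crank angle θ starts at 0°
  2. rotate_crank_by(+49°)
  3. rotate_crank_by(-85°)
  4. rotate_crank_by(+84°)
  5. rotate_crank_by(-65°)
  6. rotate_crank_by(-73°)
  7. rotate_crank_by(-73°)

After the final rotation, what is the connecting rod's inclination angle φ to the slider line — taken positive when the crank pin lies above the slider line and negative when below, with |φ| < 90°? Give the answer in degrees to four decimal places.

-4.6854

set_geometry: r = 26 mm, L = 191 mm, e = 8 mm; θ ← 0°
rotate_crank_by(+49°): θ ← 0° +49° = 49°
rotate_crank_by(-85°): θ ← 49° -85° = -36°
rotate_crank_by(+84°): θ ← -36° +84° = 48°
rotate_crank_by(-65°): θ ← 48° -65° = -17°
rotate_crank_by(-73°): θ ← -17° -73° = -90°
rotate_crank_by(-73°): θ ← -90° -73° = -163°
crank pin P = (r cos θ, r sin θ) = (-24.863924, -7.601664)
h = r sin θ − e = -7.601664 − 8 = -15.601664
sin φ = h / L = -15.601664 / 191 = -0.08168411
φ = arcsin(-0.08168411) = -4.685375°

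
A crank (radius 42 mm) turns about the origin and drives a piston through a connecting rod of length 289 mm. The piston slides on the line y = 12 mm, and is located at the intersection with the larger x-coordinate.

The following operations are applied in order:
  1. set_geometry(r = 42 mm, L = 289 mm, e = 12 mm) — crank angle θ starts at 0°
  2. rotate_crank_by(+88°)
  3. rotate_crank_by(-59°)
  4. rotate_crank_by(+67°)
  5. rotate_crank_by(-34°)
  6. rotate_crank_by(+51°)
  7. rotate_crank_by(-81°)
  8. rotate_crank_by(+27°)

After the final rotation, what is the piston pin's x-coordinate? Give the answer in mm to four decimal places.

309.6332

set_geometry: r = 42 mm, L = 289 mm, e = 12 mm; θ ← 0°
rotate_crank_by(+88°): θ ← 0° +88° = 88°
rotate_crank_by(-59°): θ ← 88° -59° = 29°
rotate_crank_by(+67°): θ ← 29° +67° = 96°
rotate_crank_by(-34°): θ ← 96° -34° = 62°
rotate_crank_by(+51°): θ ← 62° +51° = 113°
rotate_crank_by(-81°): θ ← 113° -81° = 32°
rotate_crank_by(+27°): θ ← 32° +27° = 59°
crank pin P = (r cos θ, r sin θ) = (21.631599, 36.001027)
h = r sin θ − e = 36.001027 − 12 = 24.001027
x = r cos θ + √(L² − h²) = 21.631599 + √(83521.0 − 576.0493) = 21.631599 + 288.001651 = 309.633250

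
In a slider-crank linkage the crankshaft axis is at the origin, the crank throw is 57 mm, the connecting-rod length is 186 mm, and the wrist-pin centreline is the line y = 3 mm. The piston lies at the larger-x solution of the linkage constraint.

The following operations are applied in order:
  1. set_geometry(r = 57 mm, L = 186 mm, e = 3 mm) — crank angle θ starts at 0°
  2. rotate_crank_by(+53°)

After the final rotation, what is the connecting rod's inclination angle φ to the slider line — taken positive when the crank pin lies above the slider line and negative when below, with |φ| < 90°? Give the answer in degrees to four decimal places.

13.2155

set_geometry: r = 57 mm, L = 186 mm, e = 3 mm; θ ← 0°
rotate_crank_by(+53°): θ ← 0° +53° = 53°
crank pin P = (r cos θ, r sin θ) = (34.303456, 45.522224)
h = r sin θ − e = 45.522224 − 3 = 42.522224
sin φ = h / L = 42.522224 / 186 = 0.22861411
φ = arcsin(0.22861411) = 13.215492°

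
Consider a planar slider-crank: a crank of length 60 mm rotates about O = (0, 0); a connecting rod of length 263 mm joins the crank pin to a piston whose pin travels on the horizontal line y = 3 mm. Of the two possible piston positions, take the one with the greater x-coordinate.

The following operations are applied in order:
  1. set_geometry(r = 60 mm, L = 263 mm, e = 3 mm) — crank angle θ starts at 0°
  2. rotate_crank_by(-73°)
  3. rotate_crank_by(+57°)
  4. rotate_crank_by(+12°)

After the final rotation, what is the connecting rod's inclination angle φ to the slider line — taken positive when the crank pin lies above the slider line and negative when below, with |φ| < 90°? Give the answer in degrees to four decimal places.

set_geometry: r = 60 mm, L = 263 mm, e = 3 mm; θ ← 0°
rotate_crank_by(-73°): θ ← 0° -73° = -73°
rotate_crank_by(+57°): θ ← -73° +57° = -16°
rotate_crank_by(+12°): θ ← -16° +12° = -4°
crank pin P = (r cos θ, r sin θ) = (59.853843, -4.185388)
h = r sin θ − e = -4.185388 − 3 = -7.185388
sin φ = h / L = -7.185388 / 263 = -0.02732087
φ = arcsin(-0.02732087) = -1.565565°

-1.5656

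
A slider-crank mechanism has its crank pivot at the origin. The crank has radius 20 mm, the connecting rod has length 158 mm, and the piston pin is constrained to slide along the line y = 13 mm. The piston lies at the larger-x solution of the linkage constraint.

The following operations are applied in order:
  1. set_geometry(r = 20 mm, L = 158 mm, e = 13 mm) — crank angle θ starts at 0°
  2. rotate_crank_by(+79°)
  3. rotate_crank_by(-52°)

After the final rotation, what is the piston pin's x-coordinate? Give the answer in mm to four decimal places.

175.7715

set_geometry: r = 20 mm, L = 158 mm, e = 13 mm; θ ← 0°
rotate_crank_by(+79°): θ ← 0° +79° = 79°
rotate_crank_by(-52°): θ ← 79° -52° = 27°
crank pin P = (r cos θ, r sin θ) = (17.820130, 9.079810)
h = r sin θ − e = 9.079810 − 13 = -3.920190
x = r cos θ + √(L² − h²) = 17.820130 + √(24964.0 − 15.3679) = 17.820130 + 157.951360 = 175.771490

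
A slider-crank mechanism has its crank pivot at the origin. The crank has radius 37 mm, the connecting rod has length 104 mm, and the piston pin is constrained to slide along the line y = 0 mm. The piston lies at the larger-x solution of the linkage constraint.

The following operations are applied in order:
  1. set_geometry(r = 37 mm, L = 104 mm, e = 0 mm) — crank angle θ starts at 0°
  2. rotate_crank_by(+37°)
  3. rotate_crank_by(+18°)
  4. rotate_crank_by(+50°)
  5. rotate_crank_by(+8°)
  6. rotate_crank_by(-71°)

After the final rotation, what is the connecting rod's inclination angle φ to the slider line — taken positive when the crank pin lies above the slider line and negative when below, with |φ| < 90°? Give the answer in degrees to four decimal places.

set_geometry: r = 37 mm, L = 104 mm, e = 0 mm; θ ← 0°
rotate_crank_by(+37°): θ ← 0° +37° = 37°
rotate_crank_by(+18°): θ ← 37° +18° = 55°
rotate_crank_by(+50°): θ ← 55° +50° = 105°
rotate_crank_by(+8°): θ ← 105° +8° = 113°
rotate_crank_by(-71°): θ ← 113° -71° = 42°
crank pin P = (r cos θ, r sin θ) = (27.496359, 24.757832)
h = r sin θ − e = 24.757832 − 0 = 24.757832
sin φ = h / L = 24.757832 / 104 = 0.23805608
φ = arcsin(0.23805608) = 13.771837°

13.7718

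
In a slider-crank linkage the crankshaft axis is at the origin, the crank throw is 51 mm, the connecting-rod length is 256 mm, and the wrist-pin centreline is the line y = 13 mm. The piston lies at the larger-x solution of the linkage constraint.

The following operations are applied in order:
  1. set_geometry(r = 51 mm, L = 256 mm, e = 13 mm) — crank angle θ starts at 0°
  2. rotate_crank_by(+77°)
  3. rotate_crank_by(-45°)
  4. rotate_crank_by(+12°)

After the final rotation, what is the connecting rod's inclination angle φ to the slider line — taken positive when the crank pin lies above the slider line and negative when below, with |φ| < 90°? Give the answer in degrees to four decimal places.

5.0260

set_geometry: r = 51 mm, L = 256 mm, e = 13 mm; θ ← 0°
rotate_crank_by(+77°): θ ← 0° +77° = 77°
rotate_crank_by(-45°): θ ← 77° -45° = 32°
rotate_crank_by(+12°): θ ← 32° +12° = 44°
crank pin P = (r cos θ, r sin θ) = (36.686330, 35.427577)
h = r sin θ − e = 35.427577 − 13 = 22.427577
sin φ = h / L = 22.427577 / 256 = 0.08760772
φ = arcsin(0.08760772) = 5.025996°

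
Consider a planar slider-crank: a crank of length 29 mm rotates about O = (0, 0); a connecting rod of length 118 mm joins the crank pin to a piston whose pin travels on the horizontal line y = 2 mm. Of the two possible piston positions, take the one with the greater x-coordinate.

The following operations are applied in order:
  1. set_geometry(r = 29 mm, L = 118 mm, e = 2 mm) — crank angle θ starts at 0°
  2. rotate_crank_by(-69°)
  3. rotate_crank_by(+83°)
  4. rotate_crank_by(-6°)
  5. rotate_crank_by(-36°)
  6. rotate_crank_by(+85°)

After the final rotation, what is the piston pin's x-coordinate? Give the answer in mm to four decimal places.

131.6641

set_geometry: r = 29 mm, L = 118 mm, e = 2 mm; θ ← 0°
rotate_crank_by(-69°): θ ← 0° -69° = -69°
rotate_crank_by(+83°): θ ← -69° +83° = 14°
rotate_crank_by(-6°): θ ← 14° -6° = 8°
rotate_crank_by(-36°): θ ← 8° -36° = -28°
rotate_crank_by(+85°): θ ← -28° +85° = 57°
crank pin P = (r cos θ, r sin θ) = (15.794532, 24.321446)
h = r sin θ − e = 24.321446 − 2 = 22.321446
x = r cos θ + √(L² − h²) = 15.794532 + √(13924.0 − 498.2470) = 15.794532 + 115.869552 = 131.664084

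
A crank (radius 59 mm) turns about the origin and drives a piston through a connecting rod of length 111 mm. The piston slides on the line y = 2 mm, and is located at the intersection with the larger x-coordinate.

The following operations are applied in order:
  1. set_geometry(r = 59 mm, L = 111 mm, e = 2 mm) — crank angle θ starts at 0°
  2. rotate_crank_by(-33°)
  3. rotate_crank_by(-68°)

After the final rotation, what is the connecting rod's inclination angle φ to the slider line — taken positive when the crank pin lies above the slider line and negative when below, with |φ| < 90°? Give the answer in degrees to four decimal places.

set_geometry: r = 59 mm, L = 111 mm, e = 2 mm; θ ← 0°
rotate_crank_by(-33°): θ ← 0° -33° = -33°
rotate_crank_by(-68°): θ ← -33° -68° = -101°
crank pin P = (r cos θ, r sin θ) = (-11.257731, -57.916004)
h = r sin θ − e = -57.916004 − 2 = -59.916004
sin φ = h / L = -59.916004 / 111 = -0.53978382
φ = arcsin(-0.53978382) = -32.668924°

-32.6689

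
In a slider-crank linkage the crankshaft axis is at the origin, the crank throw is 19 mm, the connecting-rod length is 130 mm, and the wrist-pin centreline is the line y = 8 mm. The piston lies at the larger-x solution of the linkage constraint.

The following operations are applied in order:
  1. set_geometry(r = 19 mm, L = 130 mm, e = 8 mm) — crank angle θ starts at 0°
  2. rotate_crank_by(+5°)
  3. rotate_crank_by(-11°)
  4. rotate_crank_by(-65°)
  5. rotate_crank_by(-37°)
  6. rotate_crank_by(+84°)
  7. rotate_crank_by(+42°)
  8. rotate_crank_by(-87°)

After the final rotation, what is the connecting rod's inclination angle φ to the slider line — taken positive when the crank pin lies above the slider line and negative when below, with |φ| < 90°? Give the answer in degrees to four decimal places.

-11.4191

set_geometry: r = 19 mm, L = 130 mm, e = 8 mm; θ ← 0°
rotate_crank_by(+5°): θ ← 0° +5° = 5°
rotate_crank_by(-11°): θ ← 5° -11° = -6°
rotate_crank_by(-65°): θ ← -6° -65° = -71°
rotate_crank_by(-37°): θ ← -71° -37° = -108°
rotate_crank_by(+84°): θ ← -108° +84° = -24°
rotate_crank_by(+42°): θ ← -24° +42° = 18°
rotate_crank_by(-87°): θ ← 18° -87° = -69°
crank pin P = (r cos θ, r sin θ) = (6.808991, -17.738028)
h = r sin θ − e = -17.738028 − 8 = -25.738028
sin φ = h / L = -25.738028 / 130 = -0.19798483
φ = arcsin(-0.19798483) = -11.419142°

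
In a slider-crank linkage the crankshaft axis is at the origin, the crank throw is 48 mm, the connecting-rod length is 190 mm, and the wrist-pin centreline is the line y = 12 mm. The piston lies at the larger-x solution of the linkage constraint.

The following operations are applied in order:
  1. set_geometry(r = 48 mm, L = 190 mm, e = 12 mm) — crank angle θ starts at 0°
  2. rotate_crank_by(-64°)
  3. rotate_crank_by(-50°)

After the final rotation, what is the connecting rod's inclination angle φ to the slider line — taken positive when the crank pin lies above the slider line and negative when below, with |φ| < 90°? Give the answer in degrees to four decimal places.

-17.0945

set_geometry: r = 48 mm, L = 190 mm, e = 12 mm; θ ← 0°
rotate_crank_by(-64°): θ ← 0° -64° = -64°
rotate_crank_by(-50°): θ ← -64° -50° = -114°
crank pin P = (r cos θ, r sin θ) = (-19.523359, -43.850182)
h = r sin θ − e = -43.850182 − 12 = -55.850182
sin φ = h / L = -55.850182 / 190 = -0.29394833
φ = arcsin(-0.29394833) = -17.094485°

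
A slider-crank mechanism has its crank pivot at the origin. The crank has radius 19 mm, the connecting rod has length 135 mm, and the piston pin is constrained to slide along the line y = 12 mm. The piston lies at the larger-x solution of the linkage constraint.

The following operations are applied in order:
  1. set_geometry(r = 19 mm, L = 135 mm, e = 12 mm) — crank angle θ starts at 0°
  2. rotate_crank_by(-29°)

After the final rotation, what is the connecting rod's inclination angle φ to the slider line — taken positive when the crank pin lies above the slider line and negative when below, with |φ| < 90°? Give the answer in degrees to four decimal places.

set_geometry: r = 19 mm, L = 135 mm, e = 12 mm; θ ← 0°
rotate_crank_by(-29°): θ ← 0° -29° = -29°
crank pin P = (r cos θ, r sin θ) = (16.617774, -9.211383)
h = r sin θ − e = -9.211383 − 12 = -21.211383
sin φ = h / L = -21.211383 / 135 = -0.15712135
φ = arcsin(-0.15712135) = -9.039849°

-9.0398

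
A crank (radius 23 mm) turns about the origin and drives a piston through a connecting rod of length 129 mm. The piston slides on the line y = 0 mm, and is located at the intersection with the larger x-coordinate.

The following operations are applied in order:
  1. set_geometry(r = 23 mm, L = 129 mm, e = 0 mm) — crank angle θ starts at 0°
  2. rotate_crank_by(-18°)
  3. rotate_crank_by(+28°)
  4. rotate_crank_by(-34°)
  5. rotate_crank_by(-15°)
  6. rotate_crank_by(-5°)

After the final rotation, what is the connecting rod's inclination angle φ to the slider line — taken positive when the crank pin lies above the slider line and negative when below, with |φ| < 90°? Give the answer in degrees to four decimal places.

set_geometry: r = 23 mm, L = 129 mm, e = 0 mm; θ ← 0°
rotate_crank_by(-18°): θ ← 0° -18° = -18°
rotate_crank_by(+28°): θ ← -18° +28° = 10°
rotate_crank_by(-34°): θ ← 10° -34° = -24°
rotate_crank_by(-15°): θ ← -24° -15° = -39°
rotate_crank_by(-5°): θ ← -39° -5° = -44°
crank pin P = (r cos θ, r sin θ) = (16.544815, -15.977143)
h = r sin θ − e = -15.977143 − 0 = -15.977143
sin φ = h / L = -15.977143 / 129 = -0.12385382
φ = arcsin(-0.12385382) = -7.114570°

-7.1146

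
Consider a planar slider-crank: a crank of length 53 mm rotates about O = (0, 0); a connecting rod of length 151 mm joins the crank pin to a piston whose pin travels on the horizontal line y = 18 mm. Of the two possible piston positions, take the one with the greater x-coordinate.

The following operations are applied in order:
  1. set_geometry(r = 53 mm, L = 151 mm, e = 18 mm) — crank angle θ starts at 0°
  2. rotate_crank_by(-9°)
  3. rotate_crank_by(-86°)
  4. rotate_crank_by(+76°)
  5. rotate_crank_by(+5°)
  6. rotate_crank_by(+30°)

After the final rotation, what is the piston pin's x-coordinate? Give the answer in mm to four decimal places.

set_geometry: r = 53 mm, L = 151 mm, e = 18 mm; θ ← 0°
rotate_crank_by(-9°): θ ← 0° -9° = -9°
rotate_crank_by(-86°): θ ← -9° -86° = -95°
rotate_crank_by(+76°): θ ← -95° +76° = -19°
rotate_crank_by(+5°): θ ← -19° +5° = -14°
rotate_crank_by(+30°): θ ← -14° +30° = 16°
crank pin P = (r cos θ, r sin θ) = (50.946870, 14.608780)
h = r sin θ − e = 14.608780 − 18 = -3.391220
x = r cos θ + √(L² − h²) = 50.946870 + √(22801.0 − 11.5004) = 50.946870 + 150.961914 = 201.908784

201.9088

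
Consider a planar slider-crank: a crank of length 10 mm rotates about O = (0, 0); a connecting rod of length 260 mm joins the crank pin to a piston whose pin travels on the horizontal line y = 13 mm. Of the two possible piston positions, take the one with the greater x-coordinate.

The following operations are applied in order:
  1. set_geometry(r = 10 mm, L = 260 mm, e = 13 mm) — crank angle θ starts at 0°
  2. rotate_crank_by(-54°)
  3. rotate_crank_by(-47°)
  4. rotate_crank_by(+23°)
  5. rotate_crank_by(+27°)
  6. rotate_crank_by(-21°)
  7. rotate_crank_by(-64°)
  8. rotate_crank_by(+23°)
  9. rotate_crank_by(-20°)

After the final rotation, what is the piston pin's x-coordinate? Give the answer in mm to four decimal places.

252.3853

set_geometry: r = 10 mm, L = 260 mm, e = 13 mm; θ ← 0°
rotate_crank_by(-54°): θ ← 0° -54° = -54°
rotate_crank_by(-47°): θ ← -54° -47° = -101°
rotate_crank_by(+23°): θ ← -101° +23° = -78°
rotate_crank_by(+27°): θ ← -78° +27° = -51°
rotate_crank_by(-21°): θ ← -51° -21° = -72°
rotate_crank_by(-64°): θ ← -72° -64° = -136°
rotate_crank_by(+23°): θ ← -136° +23° = -113°
rotate_crank_by(-20°): θ ← -113° -20° = -133°
crank pin P = (r cos θ, r sin θ) = (-6.819984, -7.313537)
h = r sin θ − e = -7.313537 − 13 = -20.313537
x = r cos θ + √(L² − h²) = -6.819984 + √(67600.0 − 412.6398) = -6.819984 + 259.205247 = 252.385264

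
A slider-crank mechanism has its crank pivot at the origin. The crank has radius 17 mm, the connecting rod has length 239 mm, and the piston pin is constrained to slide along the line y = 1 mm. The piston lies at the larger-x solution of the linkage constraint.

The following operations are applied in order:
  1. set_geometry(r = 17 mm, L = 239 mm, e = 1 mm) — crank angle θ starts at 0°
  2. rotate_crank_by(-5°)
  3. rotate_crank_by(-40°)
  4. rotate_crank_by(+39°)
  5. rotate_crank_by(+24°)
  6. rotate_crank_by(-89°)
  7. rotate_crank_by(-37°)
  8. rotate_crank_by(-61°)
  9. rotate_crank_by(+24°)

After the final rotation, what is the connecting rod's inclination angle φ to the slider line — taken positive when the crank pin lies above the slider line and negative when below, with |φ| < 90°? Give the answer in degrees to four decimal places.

set_geometry: r = 17 mm, L = 239 mm, e = 1 mm; θ ← 0°
rotate_crank_by(-5°): θ ← 0° -5° = -5°
rotate_crank_by(-40°): θ ← -5° -40° = -45°
rotate_crank_by(+39°): θ ← -45° +39° = -6°
rotate_crank_by(+24°): θ ← -6° +24° = 18°
rotate_crank_by(-89°): θ ← 18° -89° = -71°
rotate_crank_by(-37°): θ ← -71° -37° = -108°
rotate_crank_by(-61°): θ ← -108° -61° = -169°
rotate_crank_by(+24°): θ ← -169° +24° = -145°
crank pin P = (r cos θ, r sin θ) = (-13.925585, -9.750799)
h = r sin θ − e = -9.750799 − 1 = -10.750799
sin φ = h / L = -10.750799 / 239 = -0.04498242
φ = arcsin(-0.04498242) = -2.578173°

-2.5782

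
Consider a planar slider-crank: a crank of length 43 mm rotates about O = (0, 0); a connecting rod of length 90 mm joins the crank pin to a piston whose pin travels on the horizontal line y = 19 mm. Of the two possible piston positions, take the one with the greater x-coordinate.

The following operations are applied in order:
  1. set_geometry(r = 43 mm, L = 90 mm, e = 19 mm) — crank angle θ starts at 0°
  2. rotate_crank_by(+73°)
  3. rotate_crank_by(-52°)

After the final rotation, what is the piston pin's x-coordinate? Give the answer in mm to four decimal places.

set_geometry: r = 43 mm, L = 90 mm, e = 19 mm; θ ← 0°
rotate_crank_by(+73°): θ ← 0° +73° = 73°
rotate_crank_by(-52°): θ ← 73° -52° = 21°
crank pin P = (r cos θ, r sin θ) = (40.143958, 15.409822)
h = r sin θ − e = 15.409822 − 19 = -3.590178
x = r cos θ + √(L² − h²) = 40.143958 + √(8100.0 − 12.8894) = 40.143958 + 89.928364 = 130.072322

130.0723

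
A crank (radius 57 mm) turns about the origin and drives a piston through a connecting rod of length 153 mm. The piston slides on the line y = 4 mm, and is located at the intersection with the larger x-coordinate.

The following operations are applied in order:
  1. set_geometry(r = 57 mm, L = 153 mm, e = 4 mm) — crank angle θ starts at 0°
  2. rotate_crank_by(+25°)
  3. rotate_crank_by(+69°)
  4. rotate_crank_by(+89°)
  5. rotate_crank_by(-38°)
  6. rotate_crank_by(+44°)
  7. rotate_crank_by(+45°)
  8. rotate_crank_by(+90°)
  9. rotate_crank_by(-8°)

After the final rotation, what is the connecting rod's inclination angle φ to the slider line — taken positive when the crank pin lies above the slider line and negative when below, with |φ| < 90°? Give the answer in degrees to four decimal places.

-16.5551

set_geometry: r = 57 mm, L = 153 mm, e = 4 mm; θ ← 0°
rotate_crank_by(+25°): θ ← 0° +25° = 25°
rotate_crank_by(+69°): θ ← 25° +69° = 94°
rotate_crank_by(+89°): θ ← 94° +89° = 183°
rotate_crank_by(-38°): θ ← 183° -38° = 145°
rotate_crank_by(+44°): θ ← 145° +44° = 189°
rotate_crank_by(+45°): θ ← 189° +45° = 234°
rotate_crank_by(+90°): θ ← 234° +90° = 324°
rotate_crank_by(-8°): θ ← 324° -8° = 316°
crank pin P = (r cos θ, r sin θ) = (41.002369, -39.595527)
h = r sin θ − e = -39.595527 − 4 = -43.595527
sin φ = h / L = -43.595527 / 153 = -0.28493809
φ = arcsin(-0.28493809) = -16.555148°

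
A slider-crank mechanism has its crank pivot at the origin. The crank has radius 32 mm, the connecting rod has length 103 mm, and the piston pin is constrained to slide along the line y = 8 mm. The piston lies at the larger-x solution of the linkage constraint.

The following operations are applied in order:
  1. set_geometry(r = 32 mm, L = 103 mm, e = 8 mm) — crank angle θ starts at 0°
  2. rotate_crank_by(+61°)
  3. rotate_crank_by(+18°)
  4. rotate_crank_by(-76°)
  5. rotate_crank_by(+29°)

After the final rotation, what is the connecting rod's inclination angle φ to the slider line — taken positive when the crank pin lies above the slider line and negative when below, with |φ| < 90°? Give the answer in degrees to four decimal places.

set_geometry: r = 32 mm, L = 103 mm, e = 8 mm; θ ← 0°
rotate_crank_by(+61°): θ ← 0° +61° = 61°
rotate_crank_by(+18°): θ ← 61° +18° = 79°
rotate_crank_by(-76°): θ ← 79° -76° = 3°
rotate_crank_by(+29°): θ ← 3° +29° = 32°
crank pin P = (r cos θ, r sin θ) = (27.137539, 16.957416)
h = r sin θ − e = 16.957416 − 8 = 8.957416
sin φ = h / L = 8.957416 / 103 = 0.08696521
φ = arcsin(0.08696521) = 4.989042°

4.9890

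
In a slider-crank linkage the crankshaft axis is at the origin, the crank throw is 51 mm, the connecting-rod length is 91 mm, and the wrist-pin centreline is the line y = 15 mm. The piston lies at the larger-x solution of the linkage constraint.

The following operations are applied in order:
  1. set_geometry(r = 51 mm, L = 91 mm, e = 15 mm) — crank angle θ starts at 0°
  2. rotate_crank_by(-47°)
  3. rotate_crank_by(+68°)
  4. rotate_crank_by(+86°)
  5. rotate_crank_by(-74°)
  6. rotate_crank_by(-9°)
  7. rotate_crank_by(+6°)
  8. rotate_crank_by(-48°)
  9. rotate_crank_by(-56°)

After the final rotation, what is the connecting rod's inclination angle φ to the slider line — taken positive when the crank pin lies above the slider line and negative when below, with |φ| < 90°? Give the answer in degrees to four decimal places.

-44.7137

set_geometry: r = 51 mm, L = 91 mm, e = 15 mm; θ ← 0°
rotate_crank_by(-47°): θ ← 0° -47° = -47°
rotate_crank_by(+68°): θ ← -47° +68° = 21°
rotate_crank_by(+86°): θ ← 21° +86° = 107°
rotate_crank_by(-74°): θ ← 107° -74° = 33°
rotate_crank_by(-9°): θ ← 33° -9° = 24°
rotate_crank_by(+6°): θ ← 24° +6° = 30°
rotate_crank_by(-48°): θ ← 30° -48° = -18°
rotate_crank_by(-56°): θ ← -18° -56° = -74°
crank pin P = (r cos θ, r sin θ) = (14.057505, -49.024346)
h = r sin θ − e = -49.024346 − 15 = -64.024346
sin φ = h / L = -64.024346 / 91 = -0.70356425
φ = arcsin(-0.70356425) = -44.713668°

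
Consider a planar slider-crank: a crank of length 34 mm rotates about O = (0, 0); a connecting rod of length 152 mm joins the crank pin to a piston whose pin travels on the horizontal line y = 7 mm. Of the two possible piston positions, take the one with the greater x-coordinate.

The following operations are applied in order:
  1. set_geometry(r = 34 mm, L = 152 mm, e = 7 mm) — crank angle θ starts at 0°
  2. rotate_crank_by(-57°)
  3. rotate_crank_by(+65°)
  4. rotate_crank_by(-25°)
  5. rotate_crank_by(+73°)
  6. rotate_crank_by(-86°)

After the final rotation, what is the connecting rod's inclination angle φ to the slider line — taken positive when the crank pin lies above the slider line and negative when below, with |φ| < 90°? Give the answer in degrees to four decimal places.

set_geometry: r = 34 mm, L = 152 mm, e = 7 mm; θ ← 0°
rotate_crank_by(-57°): θ ← 0° -57° = -57°
rotate_crank_by(+65°): θ ← -57° +65° = 8°
rotate_crank_by(-25°): θ ← 8° -25° = -17°
rotate_crank_by(+73°): θ ← -17° +73° = 56°
rotate_crank_by(-86°): θ ← 56° -86° = -30°
crank pin P = (r cos θ, r sin θ) = (29.444864, -17.000000)
h = r sin θ − e = -17.000000 − 7 = -24.000000
sin φ = h / L = -24.000000 / 152 = -0.15789474
φ = arcsin(-0.15789474) = -9.084720°

-9.0847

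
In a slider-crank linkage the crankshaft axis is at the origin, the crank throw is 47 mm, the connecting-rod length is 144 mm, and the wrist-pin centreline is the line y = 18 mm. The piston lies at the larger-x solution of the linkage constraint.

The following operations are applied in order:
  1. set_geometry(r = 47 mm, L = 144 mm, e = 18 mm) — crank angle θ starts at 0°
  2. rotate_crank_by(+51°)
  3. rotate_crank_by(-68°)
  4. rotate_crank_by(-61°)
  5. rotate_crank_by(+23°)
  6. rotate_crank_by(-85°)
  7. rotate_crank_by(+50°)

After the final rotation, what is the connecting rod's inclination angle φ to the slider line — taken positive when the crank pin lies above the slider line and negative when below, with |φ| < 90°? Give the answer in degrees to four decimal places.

set_geometry: r = 47 mm, L = 144 mm, e = 18 mm; θ ← 0°
rotate_crank_by(+51°): θ ← 0° +51° = 51°
rotate_crank_by(-68°): θ ← 51° -68° = -17°
rotate_crank_by(-61°): θ ← -17° -61° = -78°
rotate_crank_by(+23°): θ ← -78° +23° = -55°
rotate_crank_by(-85°): θ ← -55° -85° = -140°
rotate_crank_by(+50°): θ ← -140° +50° = -90°
crank pin P = (r cos θ, r sin θ) = (0.000000, -47.000000)
h = r sin θ − e = -47.000000 − 18 = -65.000000
sin φ = h / L = -65.000000 / 144 = -0.45138889
φ = arcsin(-0.45138889) = -26.832829°

-26.8328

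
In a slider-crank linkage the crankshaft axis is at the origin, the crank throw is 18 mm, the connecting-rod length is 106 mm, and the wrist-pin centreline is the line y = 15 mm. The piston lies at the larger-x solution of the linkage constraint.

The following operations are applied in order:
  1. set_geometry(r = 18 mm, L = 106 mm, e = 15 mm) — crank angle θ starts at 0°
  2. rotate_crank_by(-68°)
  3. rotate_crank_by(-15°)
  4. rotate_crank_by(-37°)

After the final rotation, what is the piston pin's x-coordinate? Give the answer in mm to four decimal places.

92.4906

set_geometry: r = 18 mm, L = 106 mm, e = 15 mm; θ ← 0°
rotate_crank_by(-68°): θ ← 0° -68° = -68°
rotate_crank_by(-15°): θ ← -68° -15° = -83°
rotate_crank_by(-37°): θ ← -83° -37° = -120°
crank pin P = (r cos θ, r sin θ) = (-9.000000, -15.588457)
h = r sin θ − e = -15.588457 − 15 = -30.588457
x = r cos θ + √(L² − h²) = -9.000000 + √(11236.0 − 935.6537) = -9.000000 + 101.490622 = 92.490622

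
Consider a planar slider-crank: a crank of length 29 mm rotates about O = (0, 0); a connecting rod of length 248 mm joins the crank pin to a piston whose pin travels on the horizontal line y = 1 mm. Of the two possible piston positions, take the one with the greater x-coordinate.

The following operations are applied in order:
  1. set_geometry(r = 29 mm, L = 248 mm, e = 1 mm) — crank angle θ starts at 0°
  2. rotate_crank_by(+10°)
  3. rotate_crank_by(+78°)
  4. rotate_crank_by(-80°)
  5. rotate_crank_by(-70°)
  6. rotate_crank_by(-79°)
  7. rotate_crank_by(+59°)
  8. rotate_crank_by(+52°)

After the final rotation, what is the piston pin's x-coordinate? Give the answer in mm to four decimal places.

272.6299

set_geometry: r = 29 mm, L = 248 mm, e = 1 mm; θ ← 0°
rotate_crank_by(+10°): θ ← 0° +10° = 10°
rotate_crank_by(+78°): θ ← 10° +78° = 88°
rotate_crank_by(-80°): θ ← 88° -80° = 8°
rotate_crank_by(-70°): θ ← 8° -70° = -62°
rotate_crank_by(-79°): θ ← -62° -79° = -141°
rotate_crank_by(+59°): θ ← -141° +59° = -82°
rotate_crank_by(+52°): θ ← -82° +52° = -30°
crank pin P = (r cos θ, r sin θ) = (25.114737, -14.500000)
h = r sin θ − e = -14.500000 − 1 = -15.500000
x = r cos θ + √(L² − h²) = 25.114737 + √(61504.0 − 240.2500) = 25.114737 + 247.515151 = 272.629888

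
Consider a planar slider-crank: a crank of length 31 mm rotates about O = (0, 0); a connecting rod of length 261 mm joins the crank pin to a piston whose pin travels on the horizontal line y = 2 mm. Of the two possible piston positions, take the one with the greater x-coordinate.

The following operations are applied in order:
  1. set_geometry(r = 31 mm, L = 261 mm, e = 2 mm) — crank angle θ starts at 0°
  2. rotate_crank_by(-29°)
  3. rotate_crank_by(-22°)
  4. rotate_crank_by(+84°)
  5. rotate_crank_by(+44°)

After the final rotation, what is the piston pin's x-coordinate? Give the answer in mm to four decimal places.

set_geometry: r = 31 mm, L = 261 mm, e = 2 mm; θ ← 0°
rotate_crank_by(-29°): θ ← 0° -29° = -29°
rotate_crank_by(-22°): θ ← -29° -22° = -51°
rotate_crank_by(+84°): θ ← -51° +84° = 33°
rotate_crank_by(+44°): θ ← 33° +44° = 77°
crank pin P = (r cos θ, r sin θ) = (6.973483, 30.205472)
h = r sin θ − e = 30.205472 − 2 = 28.205472
x = r cos θ + √(L² − h²) = 6.973483 + √(68121.0 − 795.5487) = 6.973483 + 259.471485 = 266.444967

266.4450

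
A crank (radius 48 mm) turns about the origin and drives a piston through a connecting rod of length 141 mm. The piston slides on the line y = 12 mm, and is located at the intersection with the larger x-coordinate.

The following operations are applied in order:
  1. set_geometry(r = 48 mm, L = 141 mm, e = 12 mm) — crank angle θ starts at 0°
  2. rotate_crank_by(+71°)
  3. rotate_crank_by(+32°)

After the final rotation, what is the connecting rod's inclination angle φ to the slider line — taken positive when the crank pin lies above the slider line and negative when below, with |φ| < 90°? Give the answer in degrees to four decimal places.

14.2761

set_geometry: r = 48 mm, L = 141 mm, e = 12 mm; θ ← 0°
rotate_crank_by(+71°): θ ← 0° +71° = 71°
rotate_crank_by(+32°): θ ← 71° +32° = 103°
crank pin P = (r cos θ, r sin θ) = (-10.797651, 46.769763)
h = r sin θ − e = 46.769763 − 12 = 34.769763
sin φ = h / L = 34.769763 / 141 = 0.24659406
φ = arcsin(0.24659406) = 14.276058°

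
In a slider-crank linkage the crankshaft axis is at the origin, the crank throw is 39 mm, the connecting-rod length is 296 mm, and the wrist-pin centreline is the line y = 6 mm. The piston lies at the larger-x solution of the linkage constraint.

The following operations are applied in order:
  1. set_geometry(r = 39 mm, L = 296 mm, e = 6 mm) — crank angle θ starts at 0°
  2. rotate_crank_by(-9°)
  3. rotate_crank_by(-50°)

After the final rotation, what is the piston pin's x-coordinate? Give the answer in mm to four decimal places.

set_geometry: r = 39 mm, L = 296 mm, e = 6 mm; θ ← 0°
rotate_crank_by(-9°): θ ← 0° -9° = -9°
rotate_crank_by(-50°): θ ← -9° -50° = -59°
crank pin P = (r cos θ, r sin θ) = (20.086485, -33.429525)
h = r sin θ − e = -33.429525 − 6 = -39.429525
x = r cos θ + √(L² − h²) = 20.086485 + √(87616.0 − 1554.6874) = 20.086485 + 293.362084 = 313.448569

313.4486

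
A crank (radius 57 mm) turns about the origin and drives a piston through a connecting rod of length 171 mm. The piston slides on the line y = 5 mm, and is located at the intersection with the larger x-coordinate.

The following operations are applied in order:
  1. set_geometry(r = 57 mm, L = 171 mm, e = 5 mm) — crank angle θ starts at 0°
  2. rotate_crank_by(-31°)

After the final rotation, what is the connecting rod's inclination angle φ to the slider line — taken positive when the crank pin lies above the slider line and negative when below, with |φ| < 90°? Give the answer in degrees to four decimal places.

set_geometry: r = 57 mm, L = 171 mm, e = 5 mm; θ ← 0°
rotate_crank_by(-31°): θ ← 0° -31° = -31°
crank pin P = (r cos θ, r sin θ) = (48.858536, -29.357170)
h = r sin θ − e = -29.357170 − 5 = -34.357170
sin φ = h / L = -34.357170 / 171 = -0.20091912
φ = arcsin(-0.20091912) = -11.590712°

-11.5907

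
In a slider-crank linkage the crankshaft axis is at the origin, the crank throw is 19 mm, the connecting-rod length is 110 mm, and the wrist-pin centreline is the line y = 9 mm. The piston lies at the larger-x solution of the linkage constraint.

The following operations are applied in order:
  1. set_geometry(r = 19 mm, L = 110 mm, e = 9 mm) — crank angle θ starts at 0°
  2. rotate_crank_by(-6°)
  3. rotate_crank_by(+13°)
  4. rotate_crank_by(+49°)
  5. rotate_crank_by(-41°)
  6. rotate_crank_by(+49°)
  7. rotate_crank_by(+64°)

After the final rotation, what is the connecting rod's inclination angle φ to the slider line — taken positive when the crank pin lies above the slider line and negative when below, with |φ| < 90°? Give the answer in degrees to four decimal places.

3.1123

set_geometry: r = 19 mm, L = 110 mm, e = 9 mm; θ ← 0°
rotate_crank_by(-6°): θ ← 0° -6° = -6°
rotate_crank_by(+13°): θ ← -6° +13° = 7°
rotate_crank_by(+49°): θ ← 7° +49° = 56°
rotate_crank_by(-41°): θ ← 56° -41° = 15°
rotate_crank_by(+49°): θ ← 15° +49° = 64°
rotate_crank_by(+64°): θ ← 64° +64° = 128°
crank pin P = (r cos θ, r sin θ) = (-11.697568, 14.972204)
h = r sin θ − e = 14.972204 − 9 = 5.972204
sin φ = h / L = 5.972204 / 110 = 0.05429277
φ = arcsin(0.05429277) = 3.112277°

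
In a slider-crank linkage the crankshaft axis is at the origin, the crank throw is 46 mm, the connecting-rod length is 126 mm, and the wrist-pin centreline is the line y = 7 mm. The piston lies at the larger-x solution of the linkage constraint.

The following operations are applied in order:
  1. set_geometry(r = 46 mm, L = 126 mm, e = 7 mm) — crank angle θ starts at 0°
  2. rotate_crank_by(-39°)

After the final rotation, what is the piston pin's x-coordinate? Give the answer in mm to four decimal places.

156.5117

set_geometry: r = 46 mm, L = 126 mm, e = 7 mm; θ ← 0°
rotate_crank_by(-39°): θ ← 0° -39° = -39°
crank pin P = (r cos θ, r sin θ) = (35.748714, -28.948738)
h = r sin θ − e = -28.948738 − 7 = -35.948738
x = r cos θ + √(L² − h²) = 35.748714 + √(15876.0 − 1292.3118) = 35.748714 + 120.762942 = 156.511657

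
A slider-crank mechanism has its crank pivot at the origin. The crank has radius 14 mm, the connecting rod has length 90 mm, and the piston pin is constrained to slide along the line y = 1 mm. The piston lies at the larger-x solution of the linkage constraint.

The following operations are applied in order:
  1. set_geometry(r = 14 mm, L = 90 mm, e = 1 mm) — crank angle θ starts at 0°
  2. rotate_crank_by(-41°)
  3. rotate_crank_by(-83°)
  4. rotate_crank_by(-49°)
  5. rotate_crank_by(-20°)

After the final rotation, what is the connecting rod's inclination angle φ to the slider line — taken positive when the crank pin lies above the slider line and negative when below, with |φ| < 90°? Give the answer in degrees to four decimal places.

1.3684

set_geometry: r = 14 mm, L = 90 mm, e = 1 mm; θ ← 0°
rotate_crank_by(-41°): θ ← 0° -41° = -41°
rotate_crank_by(-83°): θ ← -41° -83° = -124°
rotate_crank_by(-49°): θ ← -124° -49° = -173°
rotate_crank_by(-20°): θ ← -173° -20° = -193°
crank pin P = (r cos θ, r sin θ) = (-13.641181, 3.149315)
h = r sin θ − e = 3.149315 − 1 = 2.149315
sin φ = h / L = 2.149315 / 90 = 0.02388128
φ = arcsin(0.02388128) = 1.368426°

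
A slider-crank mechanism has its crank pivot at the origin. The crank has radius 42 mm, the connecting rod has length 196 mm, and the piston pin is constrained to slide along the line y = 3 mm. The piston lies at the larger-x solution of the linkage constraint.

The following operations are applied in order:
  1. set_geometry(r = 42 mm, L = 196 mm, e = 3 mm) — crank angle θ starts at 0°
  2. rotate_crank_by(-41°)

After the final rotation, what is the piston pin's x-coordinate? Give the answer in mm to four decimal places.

set_geometry: r = 42 mm, L = 196 mm, e = 3 mm; θ ← 0°
rotate_crank_by(-41°): θ ← 0° -41° = -41°
crank pin P = (r cos θ, r sin θ) = (31.697802, -27.554479)
h = r sin θ − e = -27.554479 − 3 = -30.554479
x = r cos θ + √(L² − h²) = 31.697802 + √(38416.0 − 933.5762) = 31.697802 + 193.603780 = 225.301583

225.3016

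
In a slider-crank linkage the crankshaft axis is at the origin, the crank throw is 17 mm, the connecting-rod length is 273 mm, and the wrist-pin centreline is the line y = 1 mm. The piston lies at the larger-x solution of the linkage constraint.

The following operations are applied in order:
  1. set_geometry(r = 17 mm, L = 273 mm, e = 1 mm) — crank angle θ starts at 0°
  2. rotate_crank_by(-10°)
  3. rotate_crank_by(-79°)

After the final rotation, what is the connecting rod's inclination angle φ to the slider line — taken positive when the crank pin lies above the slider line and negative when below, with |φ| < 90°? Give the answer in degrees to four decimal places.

set_geometry: r = 17 mm, L = 273 mm, e = 1 mm; θ ← 0°
rotate_crank_by(-10°): θ ← 0° -10° = -10°
rotate_crank_by(-79°): θ ← -10° -79° = -89°
crank pin P = (r cos θ, r sin θ) = (0.296691, -16.997411)
h = r sin θ − e = -16.997411 − 1 = -17.997411
sin φ = h / L = -17.997411 / 273 = -0.06592458
φ = arcsin(-0.06592458) = -3.779942°

-3.7799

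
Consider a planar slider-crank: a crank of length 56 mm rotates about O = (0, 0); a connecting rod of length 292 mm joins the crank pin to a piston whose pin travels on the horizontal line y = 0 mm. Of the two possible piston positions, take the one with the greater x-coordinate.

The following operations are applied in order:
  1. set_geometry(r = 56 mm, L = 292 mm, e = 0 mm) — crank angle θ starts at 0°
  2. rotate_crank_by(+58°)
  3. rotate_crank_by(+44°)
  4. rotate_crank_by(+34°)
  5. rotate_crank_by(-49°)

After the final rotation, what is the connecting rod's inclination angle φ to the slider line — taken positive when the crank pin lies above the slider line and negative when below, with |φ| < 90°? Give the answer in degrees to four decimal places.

11.0414

set_geometry: r = 56 mm, L = 292 mm, e = 0 mm; θ ← 0°
rotate_crank_by(+58°): θ ← 0° +58° = 58°
rotate_crank_by(+44°): θ ← 58° +44° = 102°
rotate_crank_by(+34°): θ ← 102° +34° = 136°
rotate_crank_by(-49°): θ ← 136° -49° = 87°
crank pin P = (r cos θ, r sin θ) = (2.930814, 55.923254)
h = r sin θ − e = 55.923254 − 0 = 55.923254
sin φ = h / L = 55.923254 / 292 = 0.19151799
φ = arcsin(0.19151799) = 11.041386°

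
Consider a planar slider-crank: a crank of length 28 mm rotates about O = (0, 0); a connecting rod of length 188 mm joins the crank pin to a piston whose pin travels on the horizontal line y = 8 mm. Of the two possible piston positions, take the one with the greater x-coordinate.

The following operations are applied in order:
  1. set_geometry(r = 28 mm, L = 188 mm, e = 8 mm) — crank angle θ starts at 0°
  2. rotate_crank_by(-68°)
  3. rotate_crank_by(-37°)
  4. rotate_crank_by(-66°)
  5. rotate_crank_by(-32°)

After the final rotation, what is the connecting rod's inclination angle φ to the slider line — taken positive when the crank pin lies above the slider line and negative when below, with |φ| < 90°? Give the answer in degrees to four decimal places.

set_geometry: r = 28 mm, L = 188 mm, e = 8 mm; θ ← 0°
rotate_crank_by(-68°): θ ← 0° -68° = -68°
rotate_crank_by(-37°): θ ← -68° -37° = -105°
rotate_crank_by(-66°): θ ← -105° -66° = -171°
rotate_crank_by(-32°): θ ← -171° -32° = -203°
crank pin P = (r cos θ, r sin θ) = (-25.774136, 10.940472)
h = r sin θ − e = 10.940472 − 8 = 2.940472
sin φ = h / L = 2.940472 / 188 = 0.01564081
φ = arcsin(0.01564081) = 0.896189°

0.8962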